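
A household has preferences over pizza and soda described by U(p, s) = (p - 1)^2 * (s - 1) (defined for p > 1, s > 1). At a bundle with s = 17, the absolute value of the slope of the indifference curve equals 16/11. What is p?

p = 23

MU_p = 2·(p−1)·(s−1), MU_s = (p−1)^2.
MRS = (2/1)·(s−1)/(p−1).
Substitute s = 17: MRS = 32/(p − 1). Setting this equal to 16/11 gives p − 1 = 32/(16/11) = 22, so p = 23.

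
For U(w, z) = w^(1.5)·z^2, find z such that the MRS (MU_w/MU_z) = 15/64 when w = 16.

MU_w = 1.5·√w·z^2 and MU_z = 2·w^(1.5)·z.
MRS = MU_w/MU_z = (0.75)·z/w.
Substitute w = 16: MRS = z/(64/3). Setting z/(64/3) = 15/64 gives z = (15/64)·(64/3) = 5.

z = 5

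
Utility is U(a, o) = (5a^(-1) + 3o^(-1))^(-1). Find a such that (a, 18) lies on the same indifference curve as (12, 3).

a = 4

U depends on (a, o) only through S = 5a^(-1) + 3o^(-1), so equal utility means equal S. At (12, 3): S = 17/12.
With o = 18: 3·18^(-1) = 1/6, so 5a^(-1) = 17/12 − 1/6 = 1.25, i.e. a^(-1) = 0.25.
Hence a = 1/0.25 = 4.
Check: U(4, 18) = 0.7059.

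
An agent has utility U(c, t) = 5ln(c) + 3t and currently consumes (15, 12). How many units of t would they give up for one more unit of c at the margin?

MU_c = 5/c, MU_t = 3.
MRS = 5/c ÷ 3.
At (15, 12): MRS = 1/9.
That is, one extra unit of c is worth 1/9 units of t at the margin.

MRS = 1/9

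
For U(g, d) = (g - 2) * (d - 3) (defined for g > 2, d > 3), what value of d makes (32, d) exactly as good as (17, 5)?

d = 4

U(17, 5) = 30.
Set U(32, d) = 30 and solve.
With g = 32: (32 − 2) = 30, so (d − 3) = 30/30 = 1.
So d = 3 + 1 = 4.
Check: U(32, 4) = 30.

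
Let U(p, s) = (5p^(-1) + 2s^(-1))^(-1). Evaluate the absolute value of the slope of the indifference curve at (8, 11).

For CES with ρ = -1, MRS = (5/2)·(s/p)^2.
At (8, 11): MRS = 605/128.
So at (8, 11) the consumer would give up 605/128 units of s for one more unit of p.

MRS = 605/128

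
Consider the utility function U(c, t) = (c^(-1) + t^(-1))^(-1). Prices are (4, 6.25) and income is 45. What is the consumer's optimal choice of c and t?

For CES with ρ = -1, MRS = (t/c)^2.
Tangency: set MRS = p_c/p_t = 4/6.25 = 16/25.
So (t/c)^2 = 16/25; taking the square root, t/c = 0.8, i.e. t = 0.8·c.
Substitute into the budget 4·c + 6.25·t = 45: 9·c = 45, so c* = 5 and t* = 0.8·5 = 4.

c* = 5, t* = 4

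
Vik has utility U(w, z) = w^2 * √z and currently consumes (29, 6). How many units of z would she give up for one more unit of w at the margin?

MRS = 24/29

MU_w = 2·w·√z and MU_z = 0.5·w^2·z^(-0.5).
MRS = MU_w/MU_z = (4)·z/w.
At (29, 6): MRS = 24/29.
The indifference curve has slope −24/29 at this bundle.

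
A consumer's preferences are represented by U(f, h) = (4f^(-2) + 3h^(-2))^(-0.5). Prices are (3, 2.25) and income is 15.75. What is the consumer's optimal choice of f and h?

f* = 3, h* = 3

For CES with ρ = -2, MRS = (4/3)·(h/f)^3.
Tangency: set MRS = p_f/p_h = 3/2.25 = 4/3.
So (h/f)^3 = 1; taking the cube root, h/f = 1, i.e. h = f.
Substitute into the budget 3·f + 2.25·h = 15.75: 5.25·f = 15.75, so f* = 3 and h* = 3.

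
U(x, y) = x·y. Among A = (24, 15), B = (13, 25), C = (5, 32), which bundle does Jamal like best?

Bundle A

Evaluate utility at each bundle:
U(A) = 360.
U(B) = 325.
U(C) = 160.
Highest utility is A, so A ≻ B ≻ C.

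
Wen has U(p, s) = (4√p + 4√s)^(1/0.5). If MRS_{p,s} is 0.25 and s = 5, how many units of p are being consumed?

p = 80

For CES with ρ = 0.5, MRS = √(s/p).
Setting √(5/p) = 0.25 gives 5/p = 1/16 and p = 80.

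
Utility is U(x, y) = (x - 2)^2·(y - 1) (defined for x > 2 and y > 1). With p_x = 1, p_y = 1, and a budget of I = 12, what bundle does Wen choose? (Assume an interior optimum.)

MU_x = 2·(x−2)·(y−1), MU_y = (x−2)^2.
MRS = (2/1)·(y−1)/(x−2).
Tangency: set MRS = p_x/p_y = 1/1 = 1.
So (2/1)·(y − 1)/(x − 2) = 1, i.e. (y − 1) = 0.5·(x − 2).
Rewrite the budget in excess-of-subsistence terms: 1·(x − 2) + 1·(y − 1) = 12 − 1·2 − 1·1 = 9.
Substituting, 1.5·(x − 2) = 9, so x − 2 = 6 and x* = 8.
Then y − 1 = 0.5·6 = 3, so y* = 4.

x* = 8, y* = 4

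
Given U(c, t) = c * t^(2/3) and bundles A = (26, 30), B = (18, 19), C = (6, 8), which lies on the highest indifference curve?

Evaluate utility at each bundle:
U(A) = 251.027.
U(B) = 128.167.
U(C) = 24.000.
Highest utility is A, so A ≻ B ≻ C.

Bundle A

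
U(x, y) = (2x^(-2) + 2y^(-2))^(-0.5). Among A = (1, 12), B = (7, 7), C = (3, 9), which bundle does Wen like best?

Evaluate utility at each bundle:
U(A) = 0.705.
U(B) = 3.500.
U(C) = 2.012.
Highest utility is B, so B ≻ C ≻ A.

Bundle B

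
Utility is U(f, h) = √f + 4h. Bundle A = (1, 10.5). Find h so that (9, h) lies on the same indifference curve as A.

h = 10

U(1, 10.5) = 43.
Set U(9, h) = 43 and solve.
With f = 9: √9 = 3, so 4h = 43 − 3 = 40 and h = 10.
Check: U(9, 10) = 43.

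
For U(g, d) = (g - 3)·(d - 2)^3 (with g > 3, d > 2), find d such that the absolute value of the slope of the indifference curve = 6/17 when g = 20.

MU_g = (d−2)^3, MU_d = 3·(g−3)·(d−2)^2.
MRS = (1/3)·(d−2)/(g−3).
Substitute g = 20: MRS = (d − 2)/51. Setting this equal to 6/17 gives d − 2 = (6/17)·51 = 18, so d = 20.

d = 20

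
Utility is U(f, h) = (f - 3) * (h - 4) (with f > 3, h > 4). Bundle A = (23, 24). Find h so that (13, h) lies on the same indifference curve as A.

h = 44

U(23, 24) = 400.
Set U(13, h) = 400 and solve.
With f = 13: (13 − 3) = 10, so (h − 4) = 400/10 = 40.
So h = 4 + 40 = 44.
Check: U(13, 44) = 400.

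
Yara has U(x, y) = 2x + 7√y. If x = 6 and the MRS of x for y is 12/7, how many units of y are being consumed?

MU_x = 2, MU_y = 7/(2√y).
MRS = 2 ÷ (7/(2√y)).
MRS depends only on y: (4/7)·√y = 12/7 ⇒ √y = (12/7)/(4/7) = 3 ⇒ y = 9.

y = 9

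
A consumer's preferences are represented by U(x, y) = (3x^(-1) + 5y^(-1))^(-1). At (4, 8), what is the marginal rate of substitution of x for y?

MRS = 2.4

For CES with ρ = -1, MRS = (3/5)·(y/x)^2.
At (4, 8): MRS = 2.4.
That is, one extra unit of x is worth 2.4 units of y at the margin.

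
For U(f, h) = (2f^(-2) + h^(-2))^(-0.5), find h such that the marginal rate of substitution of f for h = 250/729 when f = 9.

For CES with ρ = -2, MRS = (2/1)·(h/f)^3.
Setting (2/1)·(h/9)^3 = 250/729 gives (h/9)^3 = 125/729, so h/9 = 5/9 and h = 5.

h = 5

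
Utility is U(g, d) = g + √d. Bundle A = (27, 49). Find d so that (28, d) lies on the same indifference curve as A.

U(27, 49) = 34.
Set U(28, d) = 34 and solve.
With g = 28: √d = 34 − 28 = 6, so √d = 6 and d = 36.
Check: U(28, 36) = 34.

d = 36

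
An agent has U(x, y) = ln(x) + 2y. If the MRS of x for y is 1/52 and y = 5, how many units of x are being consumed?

x = 26

MU_x = 1/x, MU_y = 2.
MRS = 1/x ÷ 2.
MRS depends only on x: 0.5/x = 1/52 ⇒ x = 0.5/(1/52) = 26.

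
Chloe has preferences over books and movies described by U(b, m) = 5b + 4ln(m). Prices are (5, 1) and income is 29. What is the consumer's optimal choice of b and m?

MU_b = 5, MU_m = 4/m.
MRS = 5 ÷ (4/m).
Tangency: set MRS = p_b/p_m = 5/1 = 5.
MRS depends only on m: 1.25·m = 5 ⇒ m* = 5/1.25 = 4.
From the budget, 5·b = 29 − 1·4 = 25, so b* = 5.

b* = 5, m* = 4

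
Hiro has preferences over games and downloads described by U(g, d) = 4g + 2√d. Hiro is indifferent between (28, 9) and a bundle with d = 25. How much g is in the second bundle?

U(28, 9) = 118.
Set U(g, 25) = 118 and solve.
With d = 25: √25 = 5, so 4g = 118 − 2·5 = 108 and g = 27.
Check: U(27, 25) = 118.

g = 27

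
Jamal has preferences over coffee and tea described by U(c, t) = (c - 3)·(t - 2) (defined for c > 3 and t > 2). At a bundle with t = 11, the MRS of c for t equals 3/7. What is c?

c = 24

MU_c = (t−2), MU_t = (c−3).
MRS = (t−2)/(c−3).
Substitute t = 11: MRS = 9/(c − 3). Setting this equal to 3/7 gives c − 3 = 9/(3/7) = 21, so c = 24.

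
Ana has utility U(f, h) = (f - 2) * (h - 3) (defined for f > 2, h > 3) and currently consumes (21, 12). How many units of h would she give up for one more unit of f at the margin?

MU_f = (h−3), MU_h = (f−2).
MRS = (h−3)/(f−2).
At (21, 12): MRS = 9/19.
So at (21, 12) the consumer would give up 9/19 units of h for one more unit of f.

MRS = 9/19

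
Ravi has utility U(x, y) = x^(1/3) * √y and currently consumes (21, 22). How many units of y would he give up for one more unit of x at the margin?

MU_x = 1/3·x^(-2/3)·√y and MU_y = 0.5·x^(1/3)·y^(-0.5).
MRS = MU_x/MU_y = (2/3)·y/x.
At (21, 22): MRS = 44/63.
The indifference curve has slope −44/63 at this bundle.

MRS = 44/63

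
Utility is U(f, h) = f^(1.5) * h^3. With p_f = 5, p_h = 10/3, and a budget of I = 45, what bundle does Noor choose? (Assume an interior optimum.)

MU_f = 1.5·√f·h^3 and MU_h = 3·f^(1.5)·h^2.
MRS = MU_f/MU_h = (0.5)·h/f.
Tangency: set MRS = p_f/p_h = 5/(10/3) = 1.5.
So (0.5)·h/f = 1.5, i.e. h = 3·f.
Substitute into the budget 5·f + (10/3)·h = 45: 15·f = 45, so f* = 3.
Then h* = 3·3 = 9.

f* = 3, h* = 9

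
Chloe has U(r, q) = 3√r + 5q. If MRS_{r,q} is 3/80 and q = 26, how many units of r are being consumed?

r = 64

MU_r = 3/(2√r), MU_q = 5.
MRS = 3/(2√r) ÷ 5.
MRS depends only on r: 0.3/√r = 3/80 ⇒ √r = 0.3/(3/80) = 8 ⇒ r = 64.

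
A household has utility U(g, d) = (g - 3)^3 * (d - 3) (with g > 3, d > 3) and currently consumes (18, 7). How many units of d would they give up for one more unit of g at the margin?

MU_g = 3·(g−3)^2·(d−3), MU_d = (g−3)^3.
MRS = (3/1)·(d−3)/(g−3).
At (18, 7): MRS = 0.8.
That is, one extra unit of g is worth 0.8 units of d at the margin.

MRS = 0.8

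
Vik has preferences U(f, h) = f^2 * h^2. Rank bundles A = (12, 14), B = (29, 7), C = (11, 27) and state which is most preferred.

Evaluate utility at each bundle:
U(A) = 28224.
U(B) = 41209.
U(C) = 88209.
Highest utility is C, so C ≻ B ≻ A.

Bundle C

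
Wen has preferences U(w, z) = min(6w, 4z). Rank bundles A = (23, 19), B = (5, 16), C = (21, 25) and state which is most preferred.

Evaluate utility at each bundle:
U(A) = 76.
U(B) = 30.
U(C) = 100.
Highest utility is C, so C ≻ A ≻ B.

Bundle C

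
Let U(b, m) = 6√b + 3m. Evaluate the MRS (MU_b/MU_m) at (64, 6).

MRS = 0.125

MU_b = 6/(2√b), MU_m = 3.
MRS = 6/(2√b) ÷ 3.
At (64, 6): MRS = 0.125.
The indifference curve has slope −0.125 at this bundle.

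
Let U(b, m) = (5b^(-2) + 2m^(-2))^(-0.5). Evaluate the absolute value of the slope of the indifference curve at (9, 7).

For CES with ρ = -2, MRS = (5/2)·(m/b)^3.
At (9, 7): MRS = 1715/1458.
That is, one extra unit of b is worth 1715/1458 units of m at the margin.

MRS = 1715/1458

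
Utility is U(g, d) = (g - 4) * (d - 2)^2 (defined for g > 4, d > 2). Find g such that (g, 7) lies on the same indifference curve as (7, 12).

U(7, 12) = 300.
Set U(g, 7) = 300 and solve.
With d = 7: (7 − 2)^2 = 25, so (g − 4) = 300/25 = 12.
So g = 4 + 12 = 16.
Check: U(16, 7) = 300.

g = 16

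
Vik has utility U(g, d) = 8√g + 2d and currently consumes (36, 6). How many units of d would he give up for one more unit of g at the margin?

MRS = 1/3

MU_g = 8/(2√g), MU_d = 2.
MRS = 8/(2√g) ÷ 2.
At (36, 6): MRS = 1/3.
The indifference curve has slope −1/3 at this bundle.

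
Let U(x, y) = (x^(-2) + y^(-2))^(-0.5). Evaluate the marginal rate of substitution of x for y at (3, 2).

For CES with ρ = -2, MRS = (y/x)^3.
At (3, 2): MRS = 8/27.
So at (3, 2) the consumer would give up 8/27 units of y for one more unit of x.

MRS = 8/27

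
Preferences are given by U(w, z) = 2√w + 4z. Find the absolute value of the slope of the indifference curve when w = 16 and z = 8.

MRS = 1/16

MU_w = 2/(2√w), MU_z = 4.
MRS = 2/(2√w) ÷ 4.
At (16, 8): MRS = 1/16.
So at (16, 8) the consumer would give up 1/16 units of z for one more unit of w.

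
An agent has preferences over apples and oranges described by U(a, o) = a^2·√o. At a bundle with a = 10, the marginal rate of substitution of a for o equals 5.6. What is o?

MU_a = 2·a·√o and MU_o = 0.5·a^2·o^(-0.5).
MRS = MU_a/MU_o = (4)·o/a.
Substitute a = 10: MRS = o/2.5. Setting o/2.5 = 5.6 gives o = 5.6·2.5 = 14.

o = 14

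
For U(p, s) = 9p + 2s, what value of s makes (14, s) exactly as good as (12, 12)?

U(12, 12) = 132.
Set U(14, s) = 132 and solve.
9·14 + 2s = 132 ⇒ 2s = 6 ⇒ s = 3.
Check: U(14, 3) = 132.

s = 3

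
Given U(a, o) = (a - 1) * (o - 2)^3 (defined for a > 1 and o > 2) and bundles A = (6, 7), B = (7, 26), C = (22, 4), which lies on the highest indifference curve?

Evaluate utility at each bundle:
U(A) = 625.
U(B) = 82944.
U(C) = 168.
Highest utility is B, so B ≻ A ≻ C.

Bundle B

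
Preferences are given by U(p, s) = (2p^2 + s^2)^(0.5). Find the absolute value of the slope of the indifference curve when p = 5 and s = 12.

For CES with ρ = 2, MRS = (2/1)·(s/p)^(-1).
At (5, 12): MRS = 5/6.
So at (5, 12) the consumer would give up 5/6 units of s for one more unit of p.

MRS = 5/6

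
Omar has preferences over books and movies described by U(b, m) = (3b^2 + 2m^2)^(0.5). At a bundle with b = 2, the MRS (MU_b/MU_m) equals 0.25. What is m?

m = 12

For CES with ρ = 2, MRS = (3/2)·(m/b)^(-1).
Setting (3/2)·(m/2)^(-1) = 0.25 gives (m/2)^(-1) = 1/6, so m/2 = 6 and m = 12.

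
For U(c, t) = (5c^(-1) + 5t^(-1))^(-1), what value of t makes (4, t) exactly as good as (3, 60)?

U depends on (c, t) only through S = 5c^(-1) + 5t^(-1), so equal utility means equal S. At (3, 60): S = 1.75.
With c = 4: 5·4^(-1) = 1.25, so 5t^(-1) = 1.75 − 1.25 = 0.5, i.e. t^(-1) = 0.1.
Hence t = 1/0.1 = 10.
Check: U(4, 10) = 0.5714.

t = 10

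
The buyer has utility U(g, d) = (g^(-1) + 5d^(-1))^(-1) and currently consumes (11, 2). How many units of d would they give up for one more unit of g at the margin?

For CES with ρ = -1, MRS = (1/5)·(d/g)^2.
At (11, 2): MRS = 4/605.
That is, one extra unit of g is worth 4/605 units of d at the margin.

MRS = 4/605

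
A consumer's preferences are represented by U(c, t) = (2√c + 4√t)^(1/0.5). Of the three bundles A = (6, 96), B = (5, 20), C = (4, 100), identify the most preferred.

Bundle A

Evaluate utility at each bundle:
U(A) = 1944.000.
U(B) = 500.000.
U(C) = 1936.000.
Highest utility is A, so A ≻ C ≻ B.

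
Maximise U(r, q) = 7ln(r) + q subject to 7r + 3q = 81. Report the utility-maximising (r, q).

r* = 3, q* = 20

MU_r = 7/r, MU_q = 1.
MRS = 7/r ÷ 1.
Tangency: set MRS = p_r/p_q = 7/3.
MRS depends only on r: 7/r = 7/3 ⇒ r* = 7/(7/3) = 3.
From the budget, 3·q = 81 − 7·3 = 60, so q* = 20.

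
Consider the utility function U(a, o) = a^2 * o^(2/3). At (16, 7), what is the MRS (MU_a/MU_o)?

MU_a = 2·a·o^(2/3) and MU_o = 2/3·a^2·o^(-1/3).
MRS = MU_a/MU_o = (3)·o/a.
At (16, 7): MRS = 21/16.
So at (16, 7) the consumer would give up 21/16 units of o for one more unit of a.

MRS = 21/16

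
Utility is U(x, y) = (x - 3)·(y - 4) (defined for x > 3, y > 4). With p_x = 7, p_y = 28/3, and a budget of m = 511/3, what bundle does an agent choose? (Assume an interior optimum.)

MU_x = (y−4), MU_y = (x−3).
MRS = (y−4)/(x−3).
Tangency: set MRS = p_x/p_y = 7/(28/3) = 0.75.
So (y − 4)/(x − 3) = 0.75, i.e. (y − 4) = 0.75·(x − 3).
Rewrite the budget in excess-of-subsistence terms: 7·(x − 3) + (28/3)·(y − 4) = 511/3 − 7·3 − (28/3)·4 = 112.
Substituting, 14·(x − 3) = 112, so x − 3 = 8 and x* = 11.
Then y − 4 = 0.75·8 = 6, so y* = 10.

x* = 11, y* = 10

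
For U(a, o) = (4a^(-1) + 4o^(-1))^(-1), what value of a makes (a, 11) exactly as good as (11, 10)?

U depends on (a, o) only through S = 4a^(-1) + 4o^(-1), so equal utility means equal S. At (11, 10): S = 42/55.
With o = 11: 4·11^(-1) = 4/11, so 4a^(-1) = 42/55 − 4/11 = 0.4, i.e. a^(-1) = 0.1.
Hence a = 1/0.1 = 10.
Check: U(10, 11) = 1.3095.

a = 10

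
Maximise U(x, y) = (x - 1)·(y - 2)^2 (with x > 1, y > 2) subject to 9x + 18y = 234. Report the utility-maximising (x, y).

MU_x = (y−2)^2, MU_y = 2·(x−1)·(y−2).
MRS = (1/2)·(y−2)/(x−1).
Tangency: set MRS = p_x/p_y = 9/18 = 0.5.
So (1/2)·(y − 2)/(x − 1) = 0.5, i.e. (y − 2) = (x − 1).
Rewrite the budget in excess-of-subsistence terms: 9·(x − 1) + 18·(y − 2) = 234 − 9·1 − 18·2 = 189.
Substituting, 27·(x − 1) = 189, so x − 1 = 7 and x* = 8.
Then y − 2 = 7, so y* = 9.

x* = 8, y* = 9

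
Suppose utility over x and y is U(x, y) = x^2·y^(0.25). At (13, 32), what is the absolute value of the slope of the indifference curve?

MU_x = 2·x·y^(0.25) and MU_y = 0.25·x^2·y^(-0.75).
MRS = MU_x/MU_y = (8)·y/x.
At (13, 32): MRS = 256/13.
That is, one extra unit of x is worth 256/13 units of y at the margin.

MRS = 256/13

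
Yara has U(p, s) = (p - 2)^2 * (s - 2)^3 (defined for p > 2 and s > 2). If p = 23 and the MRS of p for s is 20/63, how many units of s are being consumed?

MU_p = 2·(p−2)·(s−2)^3, MU_s = 3·(p−2)^2·(s−2)^2.
MRS = (2/3)·(s−2)/(p−2).
Substitute p = 23: MRS = (s − 2)/31.5. Setting this equal to 20/63 gives s − 2 = (20/63)·31.5 = 10, so s = 12.

s = 12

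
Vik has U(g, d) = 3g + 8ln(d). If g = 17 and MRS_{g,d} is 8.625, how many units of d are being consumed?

MU_g = 3, MU_d = 8/d.
MRS = 3 ÷ (8/d).
MRS depends only on d: 0.375·d = 8.625 ⇒ d = 8.625/0.375 = 23.

d = 23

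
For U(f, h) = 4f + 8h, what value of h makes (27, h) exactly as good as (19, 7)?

U(19, 7) = 132.
Set U(27, h) = 132 and solve.
4·27 + 8h = 132 ⇒ 8h = 24 ⇒ h = 3.
Check: U(27, 3) = 132.

h = 3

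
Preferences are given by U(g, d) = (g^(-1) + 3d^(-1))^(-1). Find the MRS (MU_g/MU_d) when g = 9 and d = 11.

MRS = 121/243

For CES with ρ = -1, MRS = (1/3)·(d/g)^2.
At (9, 11): MRS = 121/243.
The indifference curve has slope −121/243 at this bundle.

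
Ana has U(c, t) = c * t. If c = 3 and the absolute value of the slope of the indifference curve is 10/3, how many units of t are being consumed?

MU_c = t and MU_t = c.
MRS = MU_c/MU_t = t/c.
Substitute c = 3: MRS = t/3. Setting t/3 = 10/3 gives t = (10/3)·3 = 10.

t = 10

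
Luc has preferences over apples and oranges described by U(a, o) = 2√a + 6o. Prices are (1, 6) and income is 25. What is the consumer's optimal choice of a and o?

a* = 1, o* = 4

MU_a = 2/(2√a), MU_o = 6.
MRS = 2/(2√a) ÷ 6.
Tangency: set MRS = p_a/p_o = 1/6.
MRS depends only on a: (1/6)/√a = 1/6 ⇒ √a = (1/6)/(1/6) = 1 ⇒ a* = 1.
From the budget, 6·o = 25 − 1·1 = 24, so o* = 4.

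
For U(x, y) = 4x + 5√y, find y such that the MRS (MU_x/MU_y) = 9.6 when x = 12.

y = 36

MU_x = 4, MU_y = 5/(2√y).
MRS = 4 ÷ (5/(2√y)).
MRS depends only on y: 1.6·√y = 9.6 ⇒ √y = 9.6/1.6 = 6 ⇒ y = 36.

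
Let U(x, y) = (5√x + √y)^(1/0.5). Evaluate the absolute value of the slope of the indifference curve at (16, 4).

MRS = 2.5

For CES with ρ = 0.5, MRS = (5/1)·√(y/x).
At (16, 4): MRS = 2.5.
The indifference curve has slope −2.5 at this bundle.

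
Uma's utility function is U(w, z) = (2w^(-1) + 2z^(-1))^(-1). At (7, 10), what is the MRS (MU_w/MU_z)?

MRS = 100/49

For CES with ρ = -1, MRS = (z/w)^2.
At (7, 10): MRS = 100/49.
So at (7, 10) the consumer would give up 100/49 units of z for one more unit of w.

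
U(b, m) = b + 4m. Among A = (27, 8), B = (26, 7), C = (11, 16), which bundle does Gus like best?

Bundle C

Evaluate utility at each bundle:
U(A) = 59.
U(B) = 54.
U(C) = 75.
Highest utility is C, so C ≻ A ≻ B.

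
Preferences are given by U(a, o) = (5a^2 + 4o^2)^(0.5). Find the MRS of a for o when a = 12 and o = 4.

MRS = 3.75

For CES with ρ = 2, MRS = (5/4)·(o/a)^(-1).
At (12, 4): MRS = 3.75.
That is, one extra unit of a is worth 3.75 units of o at the margin.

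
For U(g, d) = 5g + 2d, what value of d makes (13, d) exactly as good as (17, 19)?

U(17, 19) = 123.
Set U(13, d) = 123 and solve.
5·13 + 2d = 123 ⇒ 2d = 58 ⇒ d = 29.
Check: U(13, 29) = 123.

d = 29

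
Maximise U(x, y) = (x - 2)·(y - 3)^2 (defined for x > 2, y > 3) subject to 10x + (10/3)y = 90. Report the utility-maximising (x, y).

MU_x = (y−3)^2, MU_y = 2·(x−2)·(y−3).
MRS = (1/2)·(y−3)/(x−2).
Tangency: set MRS = p_x/p_y = 10/(10/3) = 3.
So (1/2)·(y − 3)/(x − 2) = 3, i.e. (y − 3) = 6·(x − 2).
Rewrite the budget in excess-of-subsistence terms: 10·(x − 2) + (10/3)·(y − 3) = 90 − 10·2 − (10/3)·3 = 60.
Substituting, 30·(x − 2) = 60, so x − 2 = 2 and x* = 4.
Then y − 3 = 6·2 = 12, so y* = 15.

x* = 4, y* = 15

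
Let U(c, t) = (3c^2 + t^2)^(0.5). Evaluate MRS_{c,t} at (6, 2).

For CES with ρ = 2, MRS = (3/1)·(t/c)^(-1).
At (6, 2): MRS = 9.
The indifference curve has slope −9 at this bundle.

MRS = 9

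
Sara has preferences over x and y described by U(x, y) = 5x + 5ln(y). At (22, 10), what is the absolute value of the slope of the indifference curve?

MRS = 10

MU_x = 5, MU_y = 5/y.
MRS = 5 ÷ (5/y).
At (22, 10): MRS = 10.
That is, one extra unit of x is worth 10 units of y at the margin.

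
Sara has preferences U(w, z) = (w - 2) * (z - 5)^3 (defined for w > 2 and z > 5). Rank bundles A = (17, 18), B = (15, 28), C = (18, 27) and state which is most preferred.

Bundle C

Evaluate utility at each bundle:
U(A) = 32955.
U(B) = 158171.
U(C) = 170368.
Highest utility is C, so C ≻ B ≻ A.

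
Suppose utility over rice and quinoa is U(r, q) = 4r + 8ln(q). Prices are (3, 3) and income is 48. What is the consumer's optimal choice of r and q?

r* = 14, q* = 2

MU_r = 4, MU_q = 8/q.
MRS = 4 ÷ (8/q).
Tangency: set MRS = p_r/p_q = 3/3 = 1.
MRS depends only on q: 0.5·q = 1 ⇒ q* = 1/0.5 = 2.
From the budget, 3·r = 48 − 3·2 = 42, so r* = 14.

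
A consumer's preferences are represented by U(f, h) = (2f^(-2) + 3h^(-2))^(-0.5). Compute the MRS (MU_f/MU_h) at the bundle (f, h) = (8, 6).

MRS = 9/32

For CES with ρ = -2, MRS = (2/3)·(h/f)^3.
At (8, 6): MRS = 9/32.
So at (8, 6) the consumer would give up 9/32 units of h for one more unit of f.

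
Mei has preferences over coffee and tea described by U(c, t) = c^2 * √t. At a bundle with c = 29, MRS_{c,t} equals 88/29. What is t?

MU_c = 2·c·√t and MU_t = 0.5·c^2·t^(-0.5).
MRS = MU_c/MU_t = (4)·t/c.
Substitute c = 29: MRS = t/7.25. Setting t/7.25 = 88/29 gives t = (88/29)·7.25 = 22.

t = 22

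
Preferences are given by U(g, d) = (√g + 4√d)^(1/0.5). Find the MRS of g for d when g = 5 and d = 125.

MRS = 1.25

For CES with ρ = 0.5, MRS = (1/4)·√(d/g).
At (5, 125): MRS = 1.25.
The indifference curve has slope −1.25 at this bundle.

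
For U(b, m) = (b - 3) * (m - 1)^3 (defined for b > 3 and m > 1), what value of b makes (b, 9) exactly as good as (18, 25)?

b = 408

U(18, 25) = 207360.
Set U(b, 9) = 207360 and solve.
With m = 9: (9 − 1)^3 = 512, so (b − 3) = 207360/512 = 405.
So b = 3 + 405 = 408.
Check: U(408, 9) = 207360.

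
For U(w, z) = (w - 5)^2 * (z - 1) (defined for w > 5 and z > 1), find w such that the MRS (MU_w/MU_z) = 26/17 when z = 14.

MU_w = 2·(w−5)·(z−1), MU_z = (w−5)^2.
MRS = (2/1)·(z−1)/(w−5).
Substitute z = 14: MRS = 26/(w − 5). Setting this equal to 26/17 gives w − 5 = 26/(26/17) = 17, so w = 22.

w = 22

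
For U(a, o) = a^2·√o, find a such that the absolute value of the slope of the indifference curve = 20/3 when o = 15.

a = 9

MU_a = 2·a·√o and MU_o = 0.5·a^2·o^(-0.5).
MRS = MU_a/MU_o = (4)·o/a.
Substitute o = 15: MRS = 60/a. Setting 60/a = 20/3 gives a = 60/(20/3) = 9.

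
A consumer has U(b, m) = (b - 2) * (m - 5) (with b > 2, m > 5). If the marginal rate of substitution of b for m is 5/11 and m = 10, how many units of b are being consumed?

MU_b = (m−5), MU_m = (b−2).
MRS = (m−5)/(b−2).
Substitute m = 10: MRS = 5/(b − 2). Setting this equal to 5/11 gives b − 2 = 5/(5/11) = 11, so b = 13.

b = 13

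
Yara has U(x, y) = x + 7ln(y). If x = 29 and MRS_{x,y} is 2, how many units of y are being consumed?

MU_x = 1, MU_y = 7/y.
MRS = 1 ÷ (7/y).
MRS depends only on y: (1/7)·y = 2 ⇒ y = 2/(1/7) = 14.

y = 14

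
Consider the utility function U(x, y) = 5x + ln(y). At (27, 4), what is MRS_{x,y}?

MU_x = 5, MU_y = 1/y.
MRS = 5 ÷ (1/y).
At (27, 4): MRS = 20.
So at (27, 4) the consumer would give up 20 units of y for one more unit of x.

MRS = 20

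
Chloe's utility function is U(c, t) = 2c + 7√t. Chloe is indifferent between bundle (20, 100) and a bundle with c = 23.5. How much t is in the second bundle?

t = 81

U(20, 100) = 110.
Set U(23.5, t) = 110 and solve.
With c = 23.5: 7√t = 110 − 2·23.5 = 63, so √t = 9 and t = 81.
Check: U(23.5, 81) = 110.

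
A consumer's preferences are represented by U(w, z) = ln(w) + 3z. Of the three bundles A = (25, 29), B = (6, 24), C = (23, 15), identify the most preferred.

Evaluate utility at each bundle:
U(A) = 90.219.
U(B) = 73.792.
U(C) = 48.135.
Highest utility is A, so A ≻ B ≻ C.

Bundle A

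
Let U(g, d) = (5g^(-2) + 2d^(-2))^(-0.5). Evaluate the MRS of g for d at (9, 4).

For CES with ρ = -2, MRS = (5/2)·(d/g)^3.
At (9, 4): MRS = 160/729.
That is, one extra unit of g is worth 160/729 units of d at the margin.

MRS = 160/729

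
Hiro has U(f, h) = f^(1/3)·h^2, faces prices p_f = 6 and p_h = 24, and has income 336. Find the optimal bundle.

MU_f = 1/3·f^(-2/3)·h^2 and MU_h = 2·f^(1/3)·h.
MRS = MU_f/MU_h = (1/6)·h/f.
Tangency: set MRS = p_f/p_h = 6/24 = 0.25.
So (1/6)·h/f = 0.25, i.e. h = 1.5·f.
Substitute into the budget 6·f + 24·h = 336: 42·f = 336, so f* = 8.
Then h* = 1.5·8 = 12.

f* = 8, h* = 12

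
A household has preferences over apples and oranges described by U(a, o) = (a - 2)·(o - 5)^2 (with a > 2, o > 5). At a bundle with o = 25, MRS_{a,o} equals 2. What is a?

MU_a = (o−5)^2, MU_o = 2·(a−2)·(o−5).
MRS = (1/2)·(o−5)/(a−2).
Substitute o = 25: MRS = 10/(a − 2). Setting this equal to 2 gives a − 2 = 10/2 = 5, so a = 7.

a = 7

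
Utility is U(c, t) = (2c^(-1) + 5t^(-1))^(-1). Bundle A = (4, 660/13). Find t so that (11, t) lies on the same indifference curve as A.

t = 12

U depends on (c, t) only through S = 2c^(-1) + 5t^(-1), so equal utility means equal S. At (4, 660/13): S = 79/132.
With c = 11: 2·11^(-1) = 2/11, so 5t^(-1) = 79/132 − 2/11 = 5/12, i.e. t^(-1) = 1/12.
Hence t = 1/(1/12) = 12.
Check: U(11, 12) = 1.6709.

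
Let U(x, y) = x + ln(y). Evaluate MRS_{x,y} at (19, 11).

MRS = 11

MU_x = 1, MU_y = 1/y.
MRS = 1 ÷ (1/y).
At (19, 11): MRS = 11.
So at (19, 11) the consumer would give up 11 units of y for one more unit of x.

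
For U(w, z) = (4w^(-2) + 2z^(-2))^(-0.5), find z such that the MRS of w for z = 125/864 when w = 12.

For CES with ρ = -2, MRS = (4/2)·(z/w)^3.
Setting (4/2)·(z/12)^3 = 125/864 gives (z/12)^3 = 125/1728, so z/12 = 5/12 and z = 5.

z = 5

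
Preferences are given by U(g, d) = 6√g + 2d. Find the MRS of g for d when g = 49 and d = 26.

MU_g = 6/(2√g), MU_d = 2.
MRS = 6/(2√g) ÷ 2.
At (49, 26): MRS = 3/14.
The indifference curve has slope −3/14 at this bundle.

MRS = 3/14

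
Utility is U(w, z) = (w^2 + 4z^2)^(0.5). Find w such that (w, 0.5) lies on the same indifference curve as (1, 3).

U depends on (w, z) only through S = w^2 + 4z^2, so equal utility means equal S. At (1, 3): S = 37.
With z = 0.5: 4·0.5^2 = 1, so w^2 = 37 − 1 = 36.
Hence w = √36 = 6.
Check: U(6, 0.5) = 6.0828.

w = 6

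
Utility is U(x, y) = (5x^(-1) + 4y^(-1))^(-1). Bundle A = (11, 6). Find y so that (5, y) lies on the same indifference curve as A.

y = 33

U depends on (x, y) only through S = 5x^(-1) + 4y^(-1), so equal utility means equal S. At (11, 6): S = 37/33.
With x = 5: 5·5^(-1) = 1, so 4y^(-1) = 37/33 − 1 = 4/33, i.e. y^(-1) = 1/33.
Hence y = 1/(1/33) = 33.
Check: U(5, 33) = 0.8919.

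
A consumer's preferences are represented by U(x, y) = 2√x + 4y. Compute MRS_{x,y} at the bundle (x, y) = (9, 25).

MRS = 1/12

MU_x = 2/(2√x), MU_y = 4.
MRS = 2/(2√x) ÷ 4.
At (9, 25): MRS = 1/12.
So at (9, 25) the consumer would give up 1/12 units of y for one more unit of x.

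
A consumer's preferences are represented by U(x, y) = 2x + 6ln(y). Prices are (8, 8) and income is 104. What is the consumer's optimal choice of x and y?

MU_x = 2, MU_y = 6/y.
MRS = 2 ÷ (6/y).
Tangency: set MRS = p_x/p_y = 8/8 = 1.
MRS depends only on y: (1/3)·y = 1 ⇒ y* = 1/(1/3) = 3.
From the budget, 8·x = 104 − 8·3 = 80, so x* = 10.

x* = 10, y* = 3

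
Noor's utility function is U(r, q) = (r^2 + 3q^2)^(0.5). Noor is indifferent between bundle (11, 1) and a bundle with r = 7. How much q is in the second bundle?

q = 5

U depends on (r, q) only through S = r^2 + 3q^2, so equal utility means equal S. At (11, 1): S = 124.
With r = 7: 7^2 = 49, so 3q^2 = 124 − 49 = 75, i.e. q^2 = 25.
Hence q = √25 = 5.
Check: U(7, 5) = 11.1355.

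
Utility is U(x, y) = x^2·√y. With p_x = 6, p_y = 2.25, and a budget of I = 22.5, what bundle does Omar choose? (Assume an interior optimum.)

MU_x = 2·x·√y and MU_y = 0.5·x^2·y^(-0.5).
MRS = MU_x/MU_y = (4)·y/x.
Tangency: set MRS = p_x/p_y = 6/2.25 = 8/3.
So (4)·y/x = 8/3, i.e. y = (2/3)·x.
Substitute into the budget 6·x + 2.25·y = 22.5: 7.5·x = 22.5, so x* = 3.
Then y* = (2/3)·3 = 2.

x* = 3, y* = 2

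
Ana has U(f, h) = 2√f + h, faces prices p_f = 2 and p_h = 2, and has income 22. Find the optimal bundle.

f* = 1, h* = 10

MU_f = 2/(2√f), MU_h = 1.
MRS = 2/(2√f) ÷ 1.
Tangency: set MRS = p_f/p_h = 2/2 = 1.
MRS depends only on f: 1/√f = 1 ⇒ √f = 1/1 = 1 ⇒ f* = 1.
From the budget, 2·h = 22 − 2·1 = 20, so h* = 10.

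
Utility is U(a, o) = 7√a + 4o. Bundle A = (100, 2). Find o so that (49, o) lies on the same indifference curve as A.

o = 7.25

U(100, 2) = 78.
Set U(49, o) = 78 and solve.
With a = 49: √49 = 7, so 4o = 78 − 7·7 = 29 and o = 7.25.
Check: U(49, 7.25) = 78.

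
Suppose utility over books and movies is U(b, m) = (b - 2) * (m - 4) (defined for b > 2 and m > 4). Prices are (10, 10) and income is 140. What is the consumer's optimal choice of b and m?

MU_b = (m−4), MU_m = (b−2).
MRS = (m−4)/(b−2).
Tangency: set MRS = p_b/p_m = 10/10 = 1.
So (m − 4)/(b − 2) = 1, i.e. (m − 4) = (b − 2).
Rewrite the budget in excess-of-subsistence terms: 10·(b − 2) + 10·(m − 4) = 140 − 10·2 − 10·4 = 80.
Substituting, 20·(b − 2) = 80, so b − 2 = 4 and b* = 6.
Then m − 4 = 4, so m* = 8.

b* = 6, m* = 8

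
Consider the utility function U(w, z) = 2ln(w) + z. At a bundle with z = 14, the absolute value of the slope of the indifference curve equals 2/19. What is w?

MU_w = 2/w, MU_z = 1.
MRS = 2/w ÷ 1.
MRS depends only on w: 2/w = 2/19 ⇒ w = 2/(2/19) = 19.

w = 19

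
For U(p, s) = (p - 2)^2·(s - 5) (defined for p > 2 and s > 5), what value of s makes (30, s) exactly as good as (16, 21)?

U(16, 21) = 3136.
Set U(30, s) = 3136 and solve.
With p = 30: (30 − 2)^2 = 784, so (s − 5) = 3136/784 = 4.
So s = 5 + 4 = 9.
Check: U(30, 9) = 3136.

s = 9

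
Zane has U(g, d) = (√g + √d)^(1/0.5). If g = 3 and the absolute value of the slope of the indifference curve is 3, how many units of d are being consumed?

d = 27

For CES with ρ = 0.5, MRS = √(d/g).
Setting √(d/3) = 3 gives d/3 = 9 and d = 27.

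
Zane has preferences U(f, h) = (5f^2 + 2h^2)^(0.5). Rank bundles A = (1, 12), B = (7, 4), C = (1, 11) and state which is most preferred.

Evaluate utility at each bundle:
U(A) = 17.117.
U(B) = 16.643.
U(C) = 15.716.
Highest utility is A, so A ≻ B ≻ C.

Bundle A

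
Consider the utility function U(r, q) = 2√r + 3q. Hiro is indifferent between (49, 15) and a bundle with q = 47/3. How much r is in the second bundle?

r = 36

U(49, 15) = 59.
Set U(r, 47/3) = 59 and solve.
With q = 47/3: 2√r = 59 − 3·47/3 = 12, so √r = 6 and r = 36.
Check: U(36, 47/3) = 59.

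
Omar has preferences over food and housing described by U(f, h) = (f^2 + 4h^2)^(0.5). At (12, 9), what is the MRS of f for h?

MRS = 1/3

For CES with ρ = 2, MRS = (1/4)·(h/f)^(-1).
At (12, 9): MRS = 1/3.
That is, one extra unit of f is worth 1/3 units of h at the margin.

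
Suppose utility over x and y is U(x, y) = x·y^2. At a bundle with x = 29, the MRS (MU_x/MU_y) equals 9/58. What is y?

y = 9

MU_x = y^2 and MU_y = 2·x·y.
MRS = MU_x/MU_y = (1/2)·y/x.
Substitute x = 29: MRS = y/58. Setting y/58 = 9/58 gives y = (9/58)·58 = 9.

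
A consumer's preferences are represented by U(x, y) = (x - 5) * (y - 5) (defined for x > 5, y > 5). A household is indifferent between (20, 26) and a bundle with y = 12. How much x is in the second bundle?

U(20, 26) = 315.
Set U(x, 12) = 315 and solve.
With y = 12: (12 − 5) = 7, so (x − 5) = 315/7 = 45.
So x = 5 + 45 = 50.
Check: U(50, 12) = 315.

x = 50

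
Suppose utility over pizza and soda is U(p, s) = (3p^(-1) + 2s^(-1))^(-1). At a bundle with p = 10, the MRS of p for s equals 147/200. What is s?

For CES with ρ = -1, MRS = (3/2)·(s/p)^2.
Setting (3/2)·(s/10)^2 = 147/200 gives (s/10)^2 = 49/100, so s/10 = 0.7 and s = 7.

s = 7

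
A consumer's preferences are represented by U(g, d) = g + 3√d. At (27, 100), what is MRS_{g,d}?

MU_g = 1, MU_d = 3/(2√d).
MRS = 1 ÷ (3/(2√d)).
At (27, 100): MRS = 20/3.
The indifference curve has slope −20/3 at this bundle.

MRS = 20/3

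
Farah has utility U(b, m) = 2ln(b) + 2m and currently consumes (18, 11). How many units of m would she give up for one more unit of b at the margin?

MU_b = 2/b, MU_m = 2.
MRS = 2/b ÷ 2.
At (18, 11): MRS = 1/18.
So at (18, 11) the consumer would give up 1/18 units of m for one more unit of b.

MRS = 1/18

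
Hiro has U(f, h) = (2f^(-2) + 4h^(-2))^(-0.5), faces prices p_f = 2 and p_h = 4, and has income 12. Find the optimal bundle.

For CES with ρ = -2, MRS = (2/4)·(h/f)^3.
Tangency: set MRS = p_f/p_h = 2/4 = 0.5.
So (h/f)^3 = 1; taking the cube root, h/f = 1, i.e. h = f.
Substitute into the budget 2·f + 4·h = 12: 6·f = 12, so f* = 2 and h* = 2.

f* = 2, h* = 2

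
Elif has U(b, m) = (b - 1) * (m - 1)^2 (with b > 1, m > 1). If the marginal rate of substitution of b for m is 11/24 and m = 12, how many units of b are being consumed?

MU_b = (m−1)^2, MU_m = 2·(b−1)·(m−1).
MRS = (1/2)·(m−1)/(b−1).
Substitute m = 12: MRS = 5.5/(b − 1). Setting this equal to 11/24 gives b − 1 = 5.5/(11/24) = 12, so b = 13.

b = 13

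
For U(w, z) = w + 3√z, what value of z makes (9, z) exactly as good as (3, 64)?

z = 36

U(3, 64) = 27.
Set U(9, z) = 27 and solve.
With w = 9: 3√z = 27 − 9 = 18, so √z = 6 and z = 36.
Check: U(9, 36) = 27.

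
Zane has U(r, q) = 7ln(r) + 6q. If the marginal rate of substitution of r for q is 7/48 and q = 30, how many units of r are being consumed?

r = 8

MU_r = 7/r, MU_q = 6.
MRS = 7/r ÷ 6.
MRS depends only on r: (7/6)/r = 7/48 ⇒ r = (7/6)/(7/48) = 8.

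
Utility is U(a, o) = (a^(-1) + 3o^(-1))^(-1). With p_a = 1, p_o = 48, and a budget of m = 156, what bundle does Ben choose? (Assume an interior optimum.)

a* = 12, o* = 3

For CES with ρ = -1, MRS = (1/3)·(o/a)^2.
Tangency: set MRS = p_a/p_o = 1/48.
So (o/a)^2 = 1/16; taking the square root, o/a = 0.25, i.e. o = 0.25·a.
Substitute into the budget 1·a + 48·o = 156: 13·a = 156, so a* = 12 and o* = 0.25·12 = 3.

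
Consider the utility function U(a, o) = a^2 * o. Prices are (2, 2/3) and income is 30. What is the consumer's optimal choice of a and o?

a* = 10, o* = 15

MU_a = 2·a·o and MU_o = a^2.
MRS = MU_a/MU_o = (2/1)·o/a.
Tangency: set MRS = p_a/p_o = 2/(2/3) = 3.
So (2/1)·o/a = 3, i.e. o = 1.5·a.
Substitute into the budget 2·a + (2/3)·o = 30: 3·a = 30, so a* = 10.
Then o* = 1.5·10 = 15.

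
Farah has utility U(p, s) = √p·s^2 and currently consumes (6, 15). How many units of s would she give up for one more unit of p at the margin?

MU_p = 0.5·p^(-0.5)·s^2 and MU_s = 2·√p·s.
MRS = MU_p/MU_s = (0.25)·s/p.
At (6, 15): MRS = 0.625.
That is, one extra unit of p is worth 0.625 units of s at the margin.

MRS = 0.625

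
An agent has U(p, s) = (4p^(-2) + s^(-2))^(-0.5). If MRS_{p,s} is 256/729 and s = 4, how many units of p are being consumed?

For CES with ρ = -2, MRS = (4/1)·(s/p)^3.
Setting (4/1)·(4/p)^3 = 256/729 gives (4/p)^3 = 64/729, so 4/p = 4/9 and p = 9.

p = 9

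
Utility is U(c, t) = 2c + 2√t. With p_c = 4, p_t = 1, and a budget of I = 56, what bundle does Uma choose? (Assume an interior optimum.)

c* = 13, t* = 4

MU_c = 2, MU_t = 2/(2√t).
MRS = 2 ÷ (2/(2√t)).
Tangency: set MRS = p_c/p_t = 4/1 = 4.
MRS depends only on t: 2·√t = 4 ⇒ √t = 4/2 = 2 ⇒ t* = 4.
From the budget, 4·c = 56 − 1·4 = 52, so c* = 13.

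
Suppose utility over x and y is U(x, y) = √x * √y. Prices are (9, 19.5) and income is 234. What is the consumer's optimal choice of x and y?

x* = 13, y* = 6

MU_x = 0.5·x^(-0.5)·√y and MU_y = 0.5·√x·y^(-0.5).
MRS = MU_x/MU_y = y/x.
Tangency: set MRS = p_x/p_y = 9/19.5 = 6/13.
So y/x = 6/13, i.e. y = (6/13)·x.
Substitute into the budget 9·x + 19.5·y = 234: 18·x = 234, so x* = 13.
Then y* = (6/13)·13 = 6.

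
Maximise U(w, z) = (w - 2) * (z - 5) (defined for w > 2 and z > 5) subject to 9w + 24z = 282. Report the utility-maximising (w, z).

MU_w = (z−5), MU_z = (w−2).
MRS = (z−5)/(w−2).
Tangency: set MRS = p_w/p_z = 9/24 = 0.375.
So (z − 5)/(w − 2) = 0.375, i.e. (z − 5) = 0.375·(w − 2).
Rewrite the budget in excess-of-subsistence terms: 9·(w − 2) + 24·(z − 5) = 282 − 9·2 − 24·5 = 144.
Substituting, 18·(w − 2) = 144, so w − 2 = 8 and w* = 10.
Then z − 5 = 0.375·8 = 3, so z* = 8.

w* = 10, z* = 8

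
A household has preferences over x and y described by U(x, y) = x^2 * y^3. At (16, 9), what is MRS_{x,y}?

MU_x = 2·x·y^3 and MU_y = 3·x^2·y^2.
MRS = MU_x/MU_y = (2/3)·y/x.
At (16, 9): MRS = 0.375.
The indifference curve has slope −0.375 at this bundle.

MRS = 0.375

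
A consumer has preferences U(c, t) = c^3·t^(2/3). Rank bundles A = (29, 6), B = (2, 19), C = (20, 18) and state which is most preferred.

Bundle A

Evaluate utility at each bundle:
U(A) = 80530.704.
U(B) = 56.963.
U(C) = 54946.284.
Highest utility is A, so A ≻ C ≻ B.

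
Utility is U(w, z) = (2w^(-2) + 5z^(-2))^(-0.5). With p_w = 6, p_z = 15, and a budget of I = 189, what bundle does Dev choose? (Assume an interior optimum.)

For CES with ρ = -2, MRS = (2/5)·(z/w)^3.
Tangency: set MRS = p_w/p_z = 6/15 = 0.4.
So (z/w)^3 = 1; taking the cube root, z/w = 1, i.e. z = w.
Substitute into the budget 6·w + 15·z = 189: 21·w = 189, so w* = 9 and z* = 9.

w* = 9, z* = 9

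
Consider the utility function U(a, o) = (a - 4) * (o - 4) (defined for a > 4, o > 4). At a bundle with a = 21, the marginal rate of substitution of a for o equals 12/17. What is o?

o = 16

MU_a = (o−4), MU_o = (a−4).
MRS = (o−4)/(a−4).
Substitute a = 21: MRS = (o − 4)/17. Setting this equal to 12/17 gives o − 4 = (12/17)·17 = 12, so o = 16.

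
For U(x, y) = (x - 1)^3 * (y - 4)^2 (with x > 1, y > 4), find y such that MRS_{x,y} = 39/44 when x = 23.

MU_x = 3·(x−1)^2·(y−4)^2, MU_y = 2·(x−1)^3·(y−4).
MRS = (3/2)·(y−4)/(x−1).
Substitute x = 23: MRS = (y − 4)/(44/3). Setting this equal to 39/44 gives y − 4 = (39/44)·(44/3) = 13, so y = 17.

y = 17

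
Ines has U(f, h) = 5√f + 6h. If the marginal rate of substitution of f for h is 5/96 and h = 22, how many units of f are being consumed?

MU_f = 5/(2√f), MU_h = 6.
MRS = 5/(2√f) ÷ 6.
MRS depends only on f: (5/12)/√f = 5/96 ⇒ √f = (5/12)/(5/96) = 8 ⇒ f = 64.

f = 64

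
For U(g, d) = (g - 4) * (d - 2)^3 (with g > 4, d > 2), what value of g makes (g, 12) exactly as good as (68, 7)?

g = 12

U(68, 7) = 8000.
Set U(g, 12) = 8000 and solve.
With d = 12: (12 − 2)^3 = 1000, so (g − 4) = 8000/1000 = 8.
So g = 4 + 8 = 12.
Check: U(12, 12) = 8000.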